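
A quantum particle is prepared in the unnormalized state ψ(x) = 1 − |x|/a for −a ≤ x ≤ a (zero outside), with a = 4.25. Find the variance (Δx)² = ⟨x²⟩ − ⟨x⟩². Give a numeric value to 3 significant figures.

1.81

Compute ⟨x⟩ and ⟨x²⟩ separately, then (Δx)² = ⟨x²⟩ − ⟨x⟩².
ψ is even, so ∫ over [−a, a] = 2∫₀ᵃ with ψ = 1 − x/a there: ∫₀ᵃ (1 − x/a)² dx = a/3, ∫₀ᵃ x²(1 − x/a)² dx = a³/30, ∫₀ᵃ x⁴(1 − x/a)² dx = a⁵/105.
Normalization: ∫|ψ|² dx = 2.8333.
⟨x⟩ = 0.0000 and ⟨x²⟩ = 1.8063.
(Δx)² = 1.8063 − (0.0000)² = 1.8063.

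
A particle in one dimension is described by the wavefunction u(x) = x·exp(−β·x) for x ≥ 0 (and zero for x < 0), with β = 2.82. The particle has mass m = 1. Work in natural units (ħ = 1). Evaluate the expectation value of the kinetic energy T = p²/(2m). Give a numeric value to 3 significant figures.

3.98

T = −(ħ²/2m) d²/dx², so ⟨T⟩ = −(ħ²/2m) ∫ u*·u'' dx / ∫|u|² dx; with m = 1.
Differentiate x·exp(−β·x) with the product rule; every integrand then reduces to terms xʲ·e^(−2βx) on [0, ∞), with ∫₀^∞ xʲ·e^(−2βx) dx = j!/(2β)^(j+1).
State is unnormalized: ∫|u|² dx = 0.011148, and ∫u*·(−ħ²/2m · u'') dx = 0.044326, so ⟨T⟩ = 0.044326 / 0.011148.
⟨T⟩ = 3.9762.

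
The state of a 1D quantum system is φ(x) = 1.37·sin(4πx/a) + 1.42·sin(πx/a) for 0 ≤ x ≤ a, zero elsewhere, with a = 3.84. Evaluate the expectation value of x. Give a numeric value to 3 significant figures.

1.86

⟨x⟩ = ∫ x·|φ|² dx / ∫|φ|² dx (integrals over the domain).
On 0 ≤ x ≤ a (j ≠ l): ∫sin²(jπx/a) dx = a/2, ∫sin(jπx/a)·sin(lπx/a) dx = 0; diagonal moments ∫x·sin²(jπx/a) dx = a²/4, ∫x²·sin²(jπx/a) dx = a³·(1/6 − 1/(4j²π²)); cross terms ∫x·sin(jπx/a)·sin(lπx/a) dx = 0 for j + l even and −4jla²/(π²(j² − l²)²) for j + l odd, ∫x²·sin(jπx/a)·sin(lπx/a) dx = (−1)^(j+l)·4jla³/(π²(j² − l²)²); higher powers the same way via product-to-sum and parts.
State is unnormalized: ∫|φ|² dx = 7.4751, and ∫φ*·x·φ dx = 13.939, so ⟨x⟩ = 13.939 / 7.4751.
⟨x⟩ = 1.8647.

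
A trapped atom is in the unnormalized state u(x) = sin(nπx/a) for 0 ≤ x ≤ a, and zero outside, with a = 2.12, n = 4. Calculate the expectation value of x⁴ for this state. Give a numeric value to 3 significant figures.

3.91

⟨x⁴⟩ = ∫ x⁴·|u|² dx / ∫|u|² dx (integrals over the domain).
With sin²θ = (1 − cos2θ)/2 on 0 ≤ x ≤ a: ∫sin²(nπx/a) dx = a/2, ∫x·sin²(nπx/a) dx = a²/4, ∫x²·sin²(nπx/a) dx = a³·(1/6 − 1/(4n²π²)); higher powers xᵏ the same way, integrating xᵏ·cos(2nπx/a) by parts.
State is unnormalized: ∫|u|² dx = 1.0600, and ∫u*·x⁴·u dx = 4.1480, so ⟨x⁴⟩ = 4.1480 / 1.0600.
⟨x⁴⟩ = 3.9132.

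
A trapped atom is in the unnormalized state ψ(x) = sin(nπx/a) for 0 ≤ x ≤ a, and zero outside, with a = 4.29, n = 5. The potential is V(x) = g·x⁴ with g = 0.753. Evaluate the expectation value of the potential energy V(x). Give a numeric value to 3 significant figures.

50.0

⟨V⟩ = ∫ V(x)·|ψ|² dx / ∫|ψ|² dx.
With sin²θ = (1 − cos2θ)/2 on 0 ≤ x ≤ a: ∫sin²(nπx/a) dx = a/2, ∫x·sin²(nπx/a) dx = a²/4, ∫x²·sin²(nπx/a) dx = a³·(1/6 − 1/(4n²π²)); higher powers xᵏ the same way, integrating xᵏ·cos(2nπx/a) by parts.
State is unnormalized: ∫|ψ|² dx = 2.1450, and ∫ψ*·V(x)·ψ dx = 107.21, so ⟨V⟩ = 107.21 / 2.1450.
⟨V⟩ = 49.982.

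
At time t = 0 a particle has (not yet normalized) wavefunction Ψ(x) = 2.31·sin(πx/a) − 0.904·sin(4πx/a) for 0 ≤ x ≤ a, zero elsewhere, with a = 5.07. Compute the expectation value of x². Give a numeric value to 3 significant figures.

⟨x²⟩ = ∫ x²·|Ψ|² dx / ∫|Ψ|² dx (integrals over the domain).
On 0 ≤ x ≤ a (j ≠ l): ∫sin²(jπx/a) dx = a/2, ∫sin(jπx/a)·sin(lπx/a) dx = 0; diagonal moments ∫x·sin²(jπx/a) dx = a²/4, ∫x²·sin²(jπx/a) dx = a³·(1/6 − 1/(4j²π²)); cross terms ∫x·sin(jπx/a)·sin(lπx/a) dx = 0 for j + l even and −4jla²/(π²(j² − l²)²) for j + l odd, ∫x²·sin(jπx/a)·sin(lπx/a) dx = (−1)^(j+l)·4jla³/(π²(j² − l²)²); higher powers the same way via product-to-sum and parts.
State is unnormalized: ∫|Ψ|² dx = 15.599, and ∫Ψ*·x²·Ψ dx = 119.79, so ⟨x²⟩ = 119.79 / 15.599.
⟨x²⟩ = 7.6796.

7.68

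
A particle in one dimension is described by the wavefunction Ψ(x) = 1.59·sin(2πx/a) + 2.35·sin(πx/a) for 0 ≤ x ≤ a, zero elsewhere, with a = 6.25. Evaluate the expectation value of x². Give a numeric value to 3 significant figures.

⟨x²⟩ = ∫ x²·|Ψ|² dx / ∫|Ψ|² dx (integrals over the domain).
On 0 ≤ x ≤ a (j ≠ l): ∫sin²(jπx/a) dx = a/2, ∫sin(jπx/a)·sin(lπx/a) dx = 0; diagonal moments ∫x·sin²(jπx/a) dx = a²/4, ∫x²·sin²(jπx/a) dx = a³·(1/6 − 1/(4j²π²)); cross terms ∫x·sin(jπx/a)·sin(lπx/a) dx = 0 for j + l even and −4jla²/(π²(j² − l²)²) for j + l odd, ∫x²·sin(jπx/a)·sin(lπx/a) dx = (−1)^(j+l)·4jla³/(π²(j² − l²)²); higher powers the same way via product-to-sum and parts.
State is unnormalized: ∫|Ψ|² dx = 25.158, and ∫Ψ*·x²·Ψ dx = 125.20, so ⟨x²⟩ = 125.20 / 25.158.
⟨x²⟩ = 4.9766.

4.98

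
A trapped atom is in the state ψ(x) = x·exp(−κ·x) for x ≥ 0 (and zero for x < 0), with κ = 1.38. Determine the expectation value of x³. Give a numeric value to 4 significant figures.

⟨x³⟩ = ∫ x³·|ψ|² dx / ∫|ψ|² dx (integrals over the domain).
Every integrand reduces to terms xʲ·e^(−2κx) on [0, ∞); use ∫₀^∞ xʲ·e^(−2κx) dx = j!/(2κ)^(j+1).
State is unnormalized: ∫|ψ|² dx = 0.095127, and ∫ψ*·x³·ψ dx = 0.27147, so ⟨x³⟩ = 0.27147 / 0.095127.
⟨x³⟩ = 2.8538.

2.854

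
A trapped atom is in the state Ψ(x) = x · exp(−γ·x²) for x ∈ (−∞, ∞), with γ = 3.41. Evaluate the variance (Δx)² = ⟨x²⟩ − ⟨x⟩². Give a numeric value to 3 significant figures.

Compute ⟨x⟩ and ⟨x²⟩ separately, then (Δx)² = ⟨x²⟩ − ⟨x⟩².
Expand each integrand as polynomial × e^(−2γx²) and use ∫x^(2j)·e^(−2γx²) dx = (2j−1)!!/(4γ)^j · √(π/(2γ)), odd powers → 0; here √(π/(2γ)) = 0.67871.
Normalization: ∫|Ψ|² dx = 0.049759.
⟨x⟩ = 0.0000 and ⟨x²⟩ = 0.21994.
(Δx)² = 0.21994 − (0.0000)² = 0.21994.

0.220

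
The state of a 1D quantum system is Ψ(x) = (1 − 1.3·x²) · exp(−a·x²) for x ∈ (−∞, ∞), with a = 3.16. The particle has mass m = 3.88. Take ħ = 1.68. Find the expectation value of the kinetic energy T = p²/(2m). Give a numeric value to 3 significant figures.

1.78

T = −(ħ²/2m) d²/dx², so ⟨T⟩ = −(ħ²/2m) ∫ Ψ*·Ψ'' dx / ∫|Ψ|² dx; with m = 3.88.
Expand each integrand as polynomial × e^(−2ax²) and use ∫x^(2j)·e^(−2ax²) dx = (2j−1)!!/(4a)^j · √(π/(2a)), odd powers → 0; here √(π/(2a)) = 0.70504. Differentiate with the product rule, d/dx e^(−ax²) = −2ax·e^(−ax²).
State is unnormalized: ∫|Ψ|² dx = 0.58239, and ∫Ψ*·(−ħ²/2m · Ψ'') dx = 1.0370, so ⟨T⟩ = 1.0370 / 0.58239.
⟨T⟩ = 1.7806.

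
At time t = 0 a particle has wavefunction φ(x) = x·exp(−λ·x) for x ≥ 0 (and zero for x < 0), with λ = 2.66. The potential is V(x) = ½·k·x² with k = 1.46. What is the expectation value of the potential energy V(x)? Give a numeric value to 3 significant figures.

0.310

⟨V⟩ = ∫ V(x)·|φ|² dx / ∫|φ|² dx.
Every integrand reduces to terms xʲ·e^(−2λx) on [0, ∞); use ∫₀^∞ xʲ·e^(−2λx) dx = j!/(2λ)^(j+1).
State is unnormalized: ∫|φ|² dx = 0.013283, and ∫φ*·V(x)·φ dx = 0.0041113, so ⟨V⟩ = 0.0041113 / 0.013283.
⟨V⟩ = 0.30951.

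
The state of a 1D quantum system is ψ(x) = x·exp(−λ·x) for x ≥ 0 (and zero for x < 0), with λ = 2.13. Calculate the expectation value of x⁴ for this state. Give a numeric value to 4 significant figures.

⟨x⁴⟩ = ∫ x⁴·|ψ|² dx / ∫|ψ|² dx (integrals over the domain).
Every integrand reduces to terms xʲ·e^(−2λx) on [0, ∞); use ∫₀^∞ xʲ·e^(−2λx) dx = j!/(2λ)^(j+1).
State is unnormalized: ∫|ψ|² dx = 0.025870, and ∫ψ*·x⁴·ψ dx = 0.028279, so ⟨x⁴⟩ = 0.028279 / 0.025870.
⟨x⁴⟩ = 1.0931.

1.093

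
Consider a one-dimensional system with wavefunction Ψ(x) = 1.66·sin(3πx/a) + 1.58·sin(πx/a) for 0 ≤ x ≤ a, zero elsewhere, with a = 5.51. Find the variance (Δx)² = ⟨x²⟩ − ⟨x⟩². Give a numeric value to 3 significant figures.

Compute ⟨x⟩ and ⟨x²⟩ separately, then (Δx)² = ⟨x²⟩ − ⟨x⟩².
On 0 ≤ x ≤ a (j ≠ l): ∫sin²(jπx/a) dx = a/2, ∫sin(jπx/a)·sin(lπx/a) dx = 0; diagonal moments ∫x·sin²(jπx/a) dx = a²/4, ∫x²·sin²(jπx/a) dx = a³·(1/6 − 1/(4j²π²)); cross terms ∫x·sin(jπx/a)·sin(lπx/a) dx = 0 for j + l even and −4jla²/(π²(j² − l²)²) for j + l odd, ∫x²·sin(jπx/a)·sin(lπx/a) dx = (−1)^(j+l)·4jla³/(π²(j² − l²)²); higher powers the same way via product-to-sum and parts.
Normalization: ∫|Ψ|² dx = 14.469.
⟨x⟩ = 2.7550 and ⟨x²⟩ = 10.451.
(Δx)² = 10.451 − (2.7550)² = 2.8614.

2.86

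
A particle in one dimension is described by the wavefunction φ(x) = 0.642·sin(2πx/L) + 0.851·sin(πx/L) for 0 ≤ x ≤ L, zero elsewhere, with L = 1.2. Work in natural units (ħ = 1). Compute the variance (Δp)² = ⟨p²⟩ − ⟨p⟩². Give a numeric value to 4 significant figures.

14.31

Compute ⟨p⟩ and ⟨p²⟩ separately; (Δp)² = ⟨p²⟩ − ⟨p⟩².
d²/dx² sin(jπx/L) = −(jπ/L)²·sin(jπx/L); on 0 ≤ x ≤ L, ∫sin²(jπx/L) dx = L/2 and ∫sin(jπx/L)·sin(lπx/L) dx = 0 for j ≠ l, so only diagonal terms survive in ∫|φ|² and ∫φ·φ″; ∫φ·φ′ dx = [φ²/2] between the walls = 0.
Normalization: ∫|φ|² dx = 0.68182.
⟨p⟩ = 0.0000 and ⟨p²⟩ = 14.312.
(Δp)² = 14.312 − (0.0000)² = 14.312.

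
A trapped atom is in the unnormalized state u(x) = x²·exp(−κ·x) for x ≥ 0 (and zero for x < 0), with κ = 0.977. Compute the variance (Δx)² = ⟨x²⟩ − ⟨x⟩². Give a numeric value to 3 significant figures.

Compute ⟨x⟩ and ⟨x²⟩ separately, then (Δx)² = ⟨x²⟩ − ⟨x⟩².
Every integrand reduces to terms xʲ·e^(−2κx) on [0, ∞); use ∫₀^∞ xʲ·e^(−2κx) dx = j!/(2κ)^(j+1).
Normalization: ∫|u|² dx = 0.84254.
⟨x⟩ = 2.5589 and ⟨x²⟩ = 7.8573.
(Δx)² = 7.8573 − (2.5589)² = 1.3095.

1.31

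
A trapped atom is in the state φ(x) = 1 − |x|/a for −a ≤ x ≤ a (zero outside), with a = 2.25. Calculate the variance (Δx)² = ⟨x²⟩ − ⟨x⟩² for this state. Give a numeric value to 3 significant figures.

Compute ⟨x⟩ and ⟨x²⟩ separately, then (Δx)² = ⟨x²⟩ − ⟨x⟩².
φ is even, so ∫ over [−a, a] = 2∫₀ᵃ with φ = 1 − x/a there: ∫₀ᵃ (1 − x/a)² dx = a/3, ∫₀ᵃ x²(1 − x/a)² dx = a³/30, ∫₀ᵃ x⁴(1 − x/a)² dx = a⁵/105.
Normalization: ∫|φ|² dx = 1.5000.
⟨x⟩ = 0.0000 and ⟨x²⟩ = 0.50625.
(Δx)² = 0.50625 − (0.0000)² = 0.50625.

0.506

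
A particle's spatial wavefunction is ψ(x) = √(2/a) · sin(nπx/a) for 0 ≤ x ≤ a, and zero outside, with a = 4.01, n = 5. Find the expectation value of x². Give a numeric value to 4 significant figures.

⟨x²⟩ = ∫ x²·|ψ|² dx (integrals over the domain).
With sin²θ = (1 − cos2θ)/2 on 0 ≤ x ≤ a: ∫sin²(nπx/a) dx = a/2, ∫x·sin²(nπx/a) dx = a²/4, ∫x²·sin²(nπx/a) dx = a³·(1/6 − 1/(4n²π²)); higher powers xᵏ the same way, integrating xᵏ·cos(2nπx/a) by parts.
⟨x²⟩ = 5.3274.

5.327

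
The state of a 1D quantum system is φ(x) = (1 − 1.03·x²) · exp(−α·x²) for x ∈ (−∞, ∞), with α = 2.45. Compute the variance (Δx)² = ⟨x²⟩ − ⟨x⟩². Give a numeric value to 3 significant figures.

Compute ⟨x⟩ and ⟨x²⟩ separately, then (Δx)² = ⟨x²⟩ − ⟨x⟩².
Expand each integrand as polynomial × e^(−2αx²) and use ∫x^(2j)·e^(−2αx²) dx = (2j−1)!!/(4α)^j · √(π/(2α)), odd powers → 0; here √(π/(2α)) = 0.80071.
Normalization: ∫|φ|² dx = 0.65893.
⟨x⟩ = 0.0000 and ⟨x²⟩ = 0.066348.
(Δx)² = 0.066348 − (0.0000)² = 0.066348.

0.0663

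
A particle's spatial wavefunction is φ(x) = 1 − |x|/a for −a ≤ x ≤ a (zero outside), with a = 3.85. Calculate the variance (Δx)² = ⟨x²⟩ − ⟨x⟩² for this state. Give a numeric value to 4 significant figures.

1.482

Compute ⟨x⟩ and ⟨x²⟩ separately, then (Δx)² = ⟨x²⟩ − ⟨x⟩².
φ is even, so ∫ over [−a, a] = 2∫₀ᵃ with φ = 1 − x/a there: ∫₀ᵃ (1 − x/a)² dx = a/3, ∫₀ᵃ x²(1 − x/a)² dx = a³/30, ∫₀ᵃ x⁴(1 − x/a)² dx = a⁵/105.
Normalization: ∫|φ|² dx = 2.5667.
⟨x⟩ = 0.0000 and ⟨x²⟩ = 1.4823.
(Δx)² = 1.4823 − (0.0000)² = 1.4823.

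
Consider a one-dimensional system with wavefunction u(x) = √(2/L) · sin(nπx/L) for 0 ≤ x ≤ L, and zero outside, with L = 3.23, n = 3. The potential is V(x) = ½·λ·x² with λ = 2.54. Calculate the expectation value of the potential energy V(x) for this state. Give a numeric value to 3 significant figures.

4.34

⟨V⟩ = ∫ V(x)·|u|² dx.
With sin²θ = (1 − cos2θ)/2 on 0 ≤ x ≤ L: ∫sin²(nπx/L) dx = L/2, ∫x·sin²(nπx/L) dx = L²/4, ∫x²·sin²(nπx/L) dx = L³·(1/6 − 1/(4n²π²)); higher powers xᵏ the same way, integrating xᵏ·cos(2nπx/L) by parts.
⟨V⟩ = 4.3420.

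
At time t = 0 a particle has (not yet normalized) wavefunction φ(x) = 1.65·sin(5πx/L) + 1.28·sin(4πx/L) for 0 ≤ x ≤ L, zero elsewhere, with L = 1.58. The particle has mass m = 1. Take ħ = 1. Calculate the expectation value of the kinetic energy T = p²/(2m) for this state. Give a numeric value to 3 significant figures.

T = −(ħ²/2m) d²/dx², so ⟨T⟩ = −(ħ²/2m) ∫ φ*·φ'' dx / ∫|φ|² dx; with m = 1.
d²/dx² sin(jπx/L) = −(jπ/L)²·sin(jπx/L); on 0 ≤ x ≤ L, ∫sin²(jπx/L) dx = L/2 and ∫sin(jπx/L)·sin(lπx/L) dx = 0 for j ≠ l, so only diagonal terms survive in ∫|φ|² and ∫φ·φ″; ∫φ·φ′ dx = [φ²/2] between the walls = 0.
State is unnormalized: ∫|φ|² dx = 3.4451, and ∫φ*·(−ħ²/2m · φ'') dx = 147.23, so ⟨T⟩ = 147.23 / 3.4451.
⟨T⟩ = 42.735.

42.7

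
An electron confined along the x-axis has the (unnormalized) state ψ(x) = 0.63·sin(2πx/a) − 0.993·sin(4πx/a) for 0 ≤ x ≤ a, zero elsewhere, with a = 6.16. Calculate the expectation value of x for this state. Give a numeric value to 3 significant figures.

3.08

⟨x⟩ = ∫ x·|ψ|² dx / ∫|ψ|² dx (integrals over the domain).
On 0 ≤ x ≤ a (j ≠ l): ∫sin²(jπx/a) dx = a/2, ∫sin(jπx/a)·sin(lπx/a) dx = 0; diagonal moments ∫x·sin²(jπx/a) dx = a²/4, ∫x²·sin²(jπx/a) dx = a³·(1/6 − 1/(4j²π²)); cross terms ∫x·sin(jπx/a)·sin(lπx/a) dx = 0 for j + l even and −4jla²/(π²(j² − l²)²) for j + l odd, ∫x²·sin(jπx/a)·sin(lπx/a) dx = (−1)^(j+l)·4jla³/(π²(j² − l²)²); higher powers the same way via product-to-sum and parts.
State is unnormalized: ∫|ψ|² dx = 4.2595, and ∫ψ*·x·ψ dx = 13.119, so ⟨x⟩ = 13.119 / 4.2595.
⟨x⟩ = 3.0800.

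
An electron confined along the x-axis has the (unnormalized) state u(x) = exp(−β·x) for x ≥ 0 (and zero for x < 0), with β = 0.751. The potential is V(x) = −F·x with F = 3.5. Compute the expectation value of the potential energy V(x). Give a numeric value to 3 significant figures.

⟨V⟩ = ∫ V(x)·|u|² dx / ∫|u|² dx.
Every integrand reduces to terms xʲ·e^(−2βx) on [0, ∞); use ∫₀^∞ xʲ·e^(−2βx) dx = j!/(2β)^(j+1).
State is unnormalized: ∫|u|² dx = 0.66578, and ∫u*·V(x)·u dx = -1.5514, so ⟨V⟩ = -1.5514 / 0.66578.
⟨V⟩ = -2.3302.

-2.33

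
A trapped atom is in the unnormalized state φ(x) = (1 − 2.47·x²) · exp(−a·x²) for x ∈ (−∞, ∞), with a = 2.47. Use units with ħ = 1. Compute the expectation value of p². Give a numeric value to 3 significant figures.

6.96

p² φ = −ħ² d²φ/dx²; ⟨p²⟩ = −ħ² ∫ φ*·φ'' dx / ∫|φ|² dx.
Expand each integrand as polynomial × e^(−2ax²) and use ∫x^(2j)·e^(−2ax²) dx = (2j−1)!!/(4a)^j · √(π/(2a)), odd powers → 0; here √(π/(2a)) = 0.79746. Differentiate with the product rule, d/dx e^(−ax²) = −2ax·e^(−ax²).
State is unnormalized: ∫|φ|² dx = 0.54826, and ∫φ*·(−ħ² φ'') dx = 3.8164, so ⟨p²⟩ = 3.8164 / 0.54826.
⟨p²⟩ = 6.9609.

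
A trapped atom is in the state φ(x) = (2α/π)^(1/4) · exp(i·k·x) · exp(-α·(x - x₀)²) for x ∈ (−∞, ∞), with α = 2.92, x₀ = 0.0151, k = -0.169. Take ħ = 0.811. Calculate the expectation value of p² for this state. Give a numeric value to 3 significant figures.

p² φ = −ħ² d²φ/dx²; ⟨p²⟩ = −ħ² ∫ φ*·φ'' dx.
Gaussian moments (u = x − x₀): ∫u^(2j)·e^(−2αu²) du = (2j−1)!!/(4α)^j · √(π/(2α)), odd powers integrate to 0; here √(π/(2α)) = 0.73345. Derivatives: φ′ = (ik − 2αu)·φ, φ″ = ((ik − 2αu)² − 2α)·φ; the odd-in-u pieces drop out.
⟨p²⟩ = 1.9393.

1.94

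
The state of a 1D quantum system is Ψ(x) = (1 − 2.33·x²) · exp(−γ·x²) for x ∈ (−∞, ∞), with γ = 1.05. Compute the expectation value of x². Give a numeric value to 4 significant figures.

⟨x²⟩ = ∫ x²·|Ψ|² dx / ∫|Ψ|² dx (integrals over the domain).
Expand each integrand as polynomial × e^(−2γx²) and use ∫x^(2j)·e^(−2γx²) dx = (2j−1)!!/(4γ)^j · √(π/(2γ)), odd powers → 0; here √(π/(2γ)) = 1.2231.
State is unnormalized: ∫|Ψ|² dx = 0.99532, and ∫Ψ*·x²·Ψ dx = 0.66626, so ⟨x²⟩ = 0.66626 / 0.99532.
⟨x²⟩ = 0.66939.

0.6694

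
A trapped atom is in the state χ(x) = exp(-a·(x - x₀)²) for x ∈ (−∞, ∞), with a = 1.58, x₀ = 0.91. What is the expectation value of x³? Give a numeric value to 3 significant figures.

⟨x³⟩ = ∫ x³·|χ|² dx / ∫|χ|² dx (integrals over the domain).
Gaussian moments (u = x − x₀): ∫u^(2j)·e^(−2au²) du = (2j−1)!!/(4a)^j · √(π/(2a)), odd powers integrate to 0; here √(π/(2a)) = 0.99708.
State is unnormalized: ∫|χ|² dx = 0.99708, and ∫χ*·x³·χ dx = 1.1821, so ⟨x³⟩ = 1.1821 / 0.99708.
⟨x³⟩ = 1.1855.

1.19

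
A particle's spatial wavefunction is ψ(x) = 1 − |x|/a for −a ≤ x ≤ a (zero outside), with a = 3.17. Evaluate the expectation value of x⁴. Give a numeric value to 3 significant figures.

2.89

⟨x⁴⟩ = ∫ x⁴·|ψ|² dx / ∫|ψ|² dx (integrals over the domain).
ψ is even, so ∫ over [−a, a] = 2∫₀ᵃ with ψ = 1 − x/a there: ∫₀ᵃ (1 − x/a)² dx = a/3, ∫₀ᵃ x²(1 − x/a)² dx = a³/30, ∫₀ᵃ x⁴(1 − x/a)² dx = a⁵/105.
State is unnormalized: ∫|ψ|² dx = 2.1133, and ∫ψ*·x⁴·ψ dx = 6.0973, so ⟨x⁴⟩ = 6.0973 / 2.1133.
⟨x⁴⟩ = 2.8852.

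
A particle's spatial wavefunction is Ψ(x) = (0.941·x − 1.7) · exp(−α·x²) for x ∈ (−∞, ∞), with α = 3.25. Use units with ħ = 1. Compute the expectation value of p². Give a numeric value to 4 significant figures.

p² Ψ = −ħ² d²Ψ/dx²; ⟨p²⟩ = −ħ² ∫ Ψ*·Ψ'' dx / ∫|Ψ|² dx.
Expand each integrand as polynomial × e^(−2αx²) and use ∫x^(2j)·e^(−2αx²) dx = (2j−1)!!/(4α)^j · √(π/(2α)), odd powers → 0; here √(π/(2α)) = 0.69521. Differentiate with the product rule, d/dx e^(−αx²) = −2αx·e^(−αx²).
State is unnormalized: ∫|Ψ|² dx = 2.0565, and ∫Ψ*·(−ħ² Ψ'') dx = 6.9915, so ⟨p²⟩ = 6.9915 / 2.0565.
⟨p²⟩ = 3.3997.

3.400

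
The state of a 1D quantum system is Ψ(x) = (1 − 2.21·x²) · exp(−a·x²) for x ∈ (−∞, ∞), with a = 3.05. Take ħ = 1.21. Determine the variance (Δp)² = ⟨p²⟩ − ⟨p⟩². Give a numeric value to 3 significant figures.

Compute ⟨p⟩ and ⟨p²⟩ separately; (Δp)² = ⟨p²⟩ − ⟨p⟩².
Expand each integrand as polynomial × e^(−2ax²) and use ∫x^(2j)·e^(−2ax²) dx = (2j−1)!!/(4a)^j · √(π/(2a)), odd powers → 0; here √(π/(2a)) = 0.71765. Differentiate with the product rule, d/dx e^(−ax²) = −2ax·e^(−ax²).
Normalization: ∫|Ψ|² dx = 0.52829.
⟨p⟩ = 0.0000 and ⟨p²⟩ = 9.6571.
(Δp)² = 9.6571 − (0.0000)² = 9.6571.

9.66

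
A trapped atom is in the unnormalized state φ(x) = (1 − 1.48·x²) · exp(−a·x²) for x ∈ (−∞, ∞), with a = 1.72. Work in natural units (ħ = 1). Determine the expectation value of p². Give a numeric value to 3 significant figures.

p² φ = −ħ² d²φ/dx²; ⟨p²⟩ = −ħ² ∫ φ*·φ'' dx / ∫|φ|² dx.
Expand each integrand as polynomial × e^(−2ax²) and use ∫x^(2j)·e^(−2ax²) dx = (2j−1)!!/(4a)^j · √(π/(2a)), odd powers → 0; here √(π/(2a)) = 0.95564. Differentiate with the product rule, d/dx e^(−ax²) = −2ax·e^(−ax²).
State is unnormalized: ∫|φ|² dx = 0.67716, and ∫φ*·(−ħ² φ'') dx = 2.8833, so ⟨p²⟩ = 2.8833 / 0.67716.
⟨p²⟩ = 4.2579.

4.26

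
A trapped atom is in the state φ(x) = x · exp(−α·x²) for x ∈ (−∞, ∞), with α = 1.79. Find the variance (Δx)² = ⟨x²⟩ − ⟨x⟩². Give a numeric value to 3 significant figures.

Compute ⟨x⟩ and ⟨x²⟩ separately, then (Δx)² = ⟨x²⟩ − ⟨x⟩².
Expand each integrand as polynomial × e^(−2αx²) and use ∫x^(2j)·e^(−2αx²) dx = (2j−1)!!/(4α)^j · √(π/(2α)), odd powers → 0; here √(π/(2α)) = 0.93677.
Normalization: ∫|φ|² dx = 0.13083.
⟨x⟩ = 0.0000 and ⟨x²⟩ = 0.41899.
(Δx)² = 0.41899 − (0.0000)² = 0.41899.

0.419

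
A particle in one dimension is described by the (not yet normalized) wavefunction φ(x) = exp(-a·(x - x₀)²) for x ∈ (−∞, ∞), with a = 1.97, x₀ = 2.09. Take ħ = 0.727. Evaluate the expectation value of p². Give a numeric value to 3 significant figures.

1.04

p² φ = −ħ² d²φ/dx²; ⟨p²⟩ = −ħ² ∫ φ*·φ'' dx / ∫|φ|² dx.
Gaussian moments (u = x − x₀): ∫u^(2j)·e^(−2au²) du = (2j−1)!!/(4a)^j · √(π/(2a)), odd powers integrate to 0; here √(π/(2a)) = 0.89295. Derivatives: d/dx e^(−au²) = −2au·e^(−au²), d²/dx² e^(−au²) = (4a²u² − 2a)·e^(−au²).
State is unnormalized: ∫|φ|² dx = 0.89295, and ∫φ*·(−ħ² φ'') dx = 0.92974, so ⟨p²⟩ = 0.92974 / 0.89295.
⟨p²⟩ = 1.0412.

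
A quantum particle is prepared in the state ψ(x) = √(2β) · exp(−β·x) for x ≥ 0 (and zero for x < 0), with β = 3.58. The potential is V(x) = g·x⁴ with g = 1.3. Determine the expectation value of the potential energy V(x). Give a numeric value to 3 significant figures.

⟨V⟩ = ∫ V(x)·|ψ|² dx.
Every integrand reduces to terms xʲ·e^(−2βx) on [0, ∞); use ∫₀^∞ xʲ·e^(−2βx) dx = j!/(2β)^(j+1).
⟨V⟩ = 0.011871.

0.0119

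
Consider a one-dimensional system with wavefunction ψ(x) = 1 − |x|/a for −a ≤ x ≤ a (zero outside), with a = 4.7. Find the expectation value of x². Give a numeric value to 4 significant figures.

⟨x²⟩ = ∫ x²·|ψ|² dx / ∫|ψ|² dx (integrals over the domain).
ψ is even, so ∫ over [−a, a] = 2∫₀ᵃ with ψ = 1 − x/a there: ∫₀ᵃ (1 − x/a)² dx = a/3, ∫₀ᵃ x²(1 − x/a)² dx = a³/30, ∫₀ᵃ x⁴(1 − x/a)² dx = a⁵/105.
State is unnormalized: ∫|ψ|² dx = 3.1333, and ∫ψ*·x²·ψ dx = 6.9215, so ⟨x²⟩ = 6.9215 / 3.1333.
⟨x²⟩ = 2.2090.

2.209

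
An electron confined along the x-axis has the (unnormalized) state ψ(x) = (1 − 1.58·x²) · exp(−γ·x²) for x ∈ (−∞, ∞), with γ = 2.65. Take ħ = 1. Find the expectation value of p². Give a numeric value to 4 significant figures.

p² ψ = −ħ² d²ψ/dx²; ⟨p²⟩ = −ħ² ∫ ψ*·ψ'' dx / ∫|ψ|² dx.
Expand each integrand as polynomial × e^(−2γx²) and use ∫x^(2j)·e^(−2γx²) dx = (2j−1)!!/(4γ)^j · √(π/(2γ)), odd powers → 0; here √(π/(2γ)) = 0.76990. Differentiate with the product rule, d/dx e^(−γx²) = −2γx·e^(−γx²).
State is unnormalized: ∫|ψ|² dx = 0.59170, and ∫ψ*·(−ħ² ψ'') dx = 2.9658, so ⟨p²⟩ = 2.9658 / 0.59170.
⟨p²⟩ = 5.0123.

5.012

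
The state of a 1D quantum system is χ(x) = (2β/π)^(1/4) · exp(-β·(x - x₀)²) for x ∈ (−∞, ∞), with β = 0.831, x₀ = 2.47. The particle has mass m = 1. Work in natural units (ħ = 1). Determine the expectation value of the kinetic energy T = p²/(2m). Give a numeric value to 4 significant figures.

T = −(ħ²/2m) d²/dx², so ⟨T⟩ = −(ħ²/2m) ∫ χ*·χ'' dx; with m = 1.
Gaussian moments (u = x − x₀): ∫u^(2j)·e^(−2βu²) du = (2j−1)!!/(4β)^j · √(π/(2β)), odd powers integrate to 0; here √(π/(2β)) = 1.3749. Derivatives: d/dx e^(−βu²) = −2βu·e^(−βu²), d²/dx² e^(−βu²) = (4β²u² − 2β)·e^(−βu²).
⟨T⟩ = 0.41550.

0.4155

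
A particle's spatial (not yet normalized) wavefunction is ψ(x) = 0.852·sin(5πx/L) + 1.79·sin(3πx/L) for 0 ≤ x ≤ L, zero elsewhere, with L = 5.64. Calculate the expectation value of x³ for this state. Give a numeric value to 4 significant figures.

53.44

⟨x³⟩ = ∫ x³·|ψ|² dx / ∫|ψ|² dx (integrals over the domain).
On 0 ≤ x ≤ L (j ≠ l): ∫sin²(jπx/L) dx = L/2, ∫sin(jπx/L)·sin(lπx/L) dx = 0; diagonal moments ∫x·sin²(jπx/L) dx = L²/4, ∫x²·sin²(jπx/L) dx = L³·(1/6 − 1/(4j²π²)); cross terms ∫x·sin(jπx/L)·sin(lπx/L) dx = 0 for j + l even and −4jlL²/(π²(j² − l²)²) for j + l odd, ∫x²·sin(jπx/L)·sin(lπx/L) dx = (−1)^(j+l)·4jlL³/(π²(j² − l²)²); higher powers the same way via product-to-sum and parts.
State is unnormalized: ∫|ψ|² dx = 11.083, and ∫ψ*·x³·ψ dx = 592.21, so ⟨x³⟩ = 592.21 / 11.083.
⟨x³⟩ = 53.436.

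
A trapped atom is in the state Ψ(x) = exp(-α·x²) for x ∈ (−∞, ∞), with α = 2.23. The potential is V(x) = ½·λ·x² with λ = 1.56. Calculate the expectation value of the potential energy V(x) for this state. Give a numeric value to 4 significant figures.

0.08744

⟨V⟩ = ∫ V(x)·|Ψ|² dx / ∫|Ψ|² dx.
Gaussian moments: ∫x^(2j)·e^(−2αx²) dx = (2j−1)!!/(4α)^j · √(π/(2α)), odd powers integrate to 0; here √(π/(2α)) = 0.83928.
State is unnormalized: ∫|Ψ|² dx = 0.83928, and ∫Ψ*·V(x)·Ψ dx = 0.073390, so ⟨V⟩ = 0.073390 / 0.83928.
⟨V⟩ = 0.087444.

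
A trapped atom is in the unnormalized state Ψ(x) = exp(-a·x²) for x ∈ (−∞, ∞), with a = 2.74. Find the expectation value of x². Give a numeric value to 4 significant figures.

⟨x²⟩ = ∫ x²·|Ψ|² dx / ∫|Ψ|² dx (integrals over the domain).
Gaussian moments: ∫x^(2j)·e^(−2ax²) dx = (2j−1)!!/(4a)^j · √(π/(2a)), odd powers integrate to 0; here √(π/(2a)) = 0.75715.
State is unnormalized: ∫|Ψ|² dx = 0.75715, and ∫Ψ*·x²·Ψ dx = 0.069083, so ⟨x²⟩ = 0.069083 / 0.75715.
⟨x²⟩ = 0.091241.

0.09124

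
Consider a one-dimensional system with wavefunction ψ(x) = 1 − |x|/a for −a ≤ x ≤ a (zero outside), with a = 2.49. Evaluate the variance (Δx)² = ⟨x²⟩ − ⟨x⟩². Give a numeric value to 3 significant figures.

0.620

Compute ⟨x⟩ and ⟨x²⟩ separately, then (Δx)² = ⟨x²⟩ − ⟨x⟩².
ψ is even, so ∫ over [−a, a] = 2∫₀ᵃ with ψ = 1 − x/a there: ∫₀ᵃ (1 − x/a)² dx = a/3, ∫₀ᵃ x²(1 − x/a)² dx = a³/30, ∫₀ᵃ x⁴(1 − x/a)² dx = a⁵/105.
Normalization: ∫|ψ|² dx = 1.6600.
⟨x⟩ = 0.0000 and ⟨x²⟩ = 0.62001.
(Δx)² = 0.62001 − (0.0000)² = 0.62001.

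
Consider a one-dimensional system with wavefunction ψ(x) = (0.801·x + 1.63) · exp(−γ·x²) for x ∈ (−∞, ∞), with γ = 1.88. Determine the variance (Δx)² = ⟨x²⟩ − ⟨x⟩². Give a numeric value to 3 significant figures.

Compute ⟨x⟩ and ⟨x²⟩ separately, then (Δx)² = ⟨x²⟩ − ⟨x⟩².
Expand each integrand as polynomial × e^(−2γx²) and use ∫x^(2j)·e^(−2γx²) dx = (2j−1)!!/(4γ)^j · √(π/(2γ)), odd powers → 0; here √(π/(2γ)) = 0.91407.
Normalization: ∫|ψ|² dx = 2.5066.
⟨x⟩ = 0.12663 and ⟨x²⟩ = 0.14125.
(Δx)² = 0.14125 − (0.12663)² = 0.12522.

0.125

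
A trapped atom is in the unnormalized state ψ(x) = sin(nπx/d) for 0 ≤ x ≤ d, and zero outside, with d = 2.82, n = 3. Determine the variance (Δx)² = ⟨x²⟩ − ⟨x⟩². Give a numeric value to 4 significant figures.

Compute ⟨x⟩ and ⟨x²⟩ separately, then (Δx)² = ⟨x²⟩ − ⟨x⟩².
With sin²θ = (1 − cos2θ)/2 on 0 ≤ x ≤ d: ∫sin²(nπx/d) dx = d/2, ∫x·sin²(nπx/d) dx = d²/4, ∫x²·sin²(nπx/d) dx = d³·(1/6 − 1/(4n²π²)); higher powers xᵏ the same way, integrating xᵏ·cos(2nπx/d) by parts.
Normalization: ∫|ψ|² dx = 1.4100.
⟨x⟩ = 1.4100 and ⟨x²⟩ = 2.6060.
(Δx)² = 2.6060 − (1.4100)² = 0.61794.

0.6179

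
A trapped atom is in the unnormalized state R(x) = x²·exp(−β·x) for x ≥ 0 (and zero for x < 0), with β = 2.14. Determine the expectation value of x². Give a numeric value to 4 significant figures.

1.638

⟨x²⟩ = ∫ x²·|R|² dx / ∫|R|² dx (integrals over the domain).
Every integrand reduces to terms xʲ·e^(−2βx) on [0, ∞); use ∫₀^∞ xʲ·e^(−2βx) dx = j!/(2β)^(j+1).
State is unnormalized: ∫|R|² dx = 0.016711, and ∫R*·x²·R dx = 0.027367, so ⟨x²⟩ = 0.027367 / 0.016711.
⟨x²⟩ = 1.6377.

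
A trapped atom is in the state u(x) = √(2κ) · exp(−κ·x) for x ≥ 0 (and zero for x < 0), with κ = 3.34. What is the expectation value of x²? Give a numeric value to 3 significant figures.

⟨x²⟩ = ∫ x²·|u|² dx (integrals over the domain).
Every integrand reduces to terms xʲ·e^(−2κx) on [0, ∞); use ∫₀^∞ xʲ·e^(−2κx) dx = j!/(2κ)^(j+1).
⟨x²⟩ = 0.044821.

0.0448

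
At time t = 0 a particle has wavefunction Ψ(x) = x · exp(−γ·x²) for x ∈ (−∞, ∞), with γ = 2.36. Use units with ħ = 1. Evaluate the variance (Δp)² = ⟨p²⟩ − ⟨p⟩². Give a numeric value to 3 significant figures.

Compute ⟨p⟩ and ⟨p²⟩ separately; (Δp)² = ⟨p²⟩ − ⟨p⟩².
Expand each integrand as polynomial × e^(−2γx²) and use ∫x^(2j)·e^(−2γx²) dx = (2j−1)!!/(4γ)^j · √(π/(2γ)), odd powers → 0; here √(π/(2γ)) = 0.81584. Differentiate with the product rule, d/dx e^(−γx²) = −2γx·e^(−γx²).
Normalization: ∫|Ψ|² dx = 0.086424.
⟨p⟩ = 0.0000 and ⟨p²⟩ = 7.0800.
(Δp)² = 7.0800 − (0.0000)² = 7.0800.

7.08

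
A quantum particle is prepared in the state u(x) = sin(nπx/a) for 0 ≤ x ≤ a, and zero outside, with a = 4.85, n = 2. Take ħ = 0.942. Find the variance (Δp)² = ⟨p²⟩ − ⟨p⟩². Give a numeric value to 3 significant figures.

Compute ⟨p⟩ and ⟨p²⟩ separately; (Δp)² = ⟨p²⟩ − ⟨p⟩².
d/dx sin(nπx/a) = (nπ/a)·cos(nπx/a) and d²/dx² sin(nπx/a) = −(nπ/a)²·sin(nπx/a); on 0 ≤ x ≤ a, ∫sin²(nπx/a) dx = a/2 and ∫sin(nπx/a)·cos(nπx/a) dx = 0.
Normalization: ∫|u|² dx = 2.4250.
⟨p⟩ = 0.0000 and ⟨p²⟩ = 1.4893.
(Δp)² = 1.4893 − (0.0000)² = 1.4893.

1.49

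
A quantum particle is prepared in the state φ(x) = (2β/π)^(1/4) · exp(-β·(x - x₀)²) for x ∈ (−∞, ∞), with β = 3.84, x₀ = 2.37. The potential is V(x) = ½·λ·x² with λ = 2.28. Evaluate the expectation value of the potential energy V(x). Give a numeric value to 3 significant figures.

6.48

⟨V⟩ = ∫ V(x)·|φ|² dx.
Gaussian moments (u = x − x₀): ∫u^(2j)·e^(−2βu²) du = (2j−1)!!/(4β)^j · √(π/(2β)), odd powers integrate to 0; here √(π/(2β)) = 0.63958.
⟨V⟩ = 6.4775.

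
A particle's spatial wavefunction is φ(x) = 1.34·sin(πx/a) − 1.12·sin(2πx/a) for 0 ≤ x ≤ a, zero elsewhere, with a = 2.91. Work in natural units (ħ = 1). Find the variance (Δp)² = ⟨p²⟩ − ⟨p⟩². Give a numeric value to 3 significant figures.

2.60

Compute ⟨p⟩ and ⟨p²⟩ separately; (Δp)² = ⟨p²⟩ − ⟨p⟩².
d²/dx² sin(jπx/a) = −(jπ/a)²·sin(jπx/a); on 0 ≤ x ≤ a, ∫sin²(jπx/a) dx = a/2 and ∫sin(jπx/a)·sin(lπx/a) dx = 0 for j ≠ l, so only diagonal terms survive in ∫|φ|² and ∫φ·φ″; ∫φ·φ′ dx = [φ²/2] between the walls = 0.
Normalization: ∫|φ|² dx = 4.4378.
⟨p⟩ = 0.0000 and ⟨p²⟩ = 2.6035.
(Δp)² = 2.6035 − (0.0000)² = 2.6035.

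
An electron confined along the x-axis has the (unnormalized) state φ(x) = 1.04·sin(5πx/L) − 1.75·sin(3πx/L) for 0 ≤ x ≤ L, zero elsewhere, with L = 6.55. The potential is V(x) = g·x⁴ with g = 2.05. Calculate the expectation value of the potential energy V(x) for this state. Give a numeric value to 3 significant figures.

456.

⟨V⟩ = ∫ V(x)·|φ|² dx / ∫|φ|² dx.
On 0 ≤ x ≤ L (j ≠ l): ∫sin²(jπx/L) dx = L/2, ∫sin(jπx/L)·sin(lπx/L) dx = 0; diagonal moments ∫x·sin²(jπx/L) dx = L²/4, ∫x²·sin²(jπx/L) dx = L³·(1/6 − 1/(4j²π²)); cross terms ∫x·sin(jπx/L)·sin(lπx/L) dx = 0 for j + l even and −4jlL²/(π²(j² − l²)²) for j + l odd, ∫x²·sin(jπx/L)·sin(lπx/L) dx = (−1)^(j+l)·4jlL³/(π²(j² − l²)²); higher powers the same way via product-to-sum and parts.
State is unnormalized: ∫|φ|² dx = 13.572, and ∫φ*·V(x)·φ dx = 6186.7, so ⟨V⟩ = 6186.7 / 13.572.
⟨V⟩ = 455.84.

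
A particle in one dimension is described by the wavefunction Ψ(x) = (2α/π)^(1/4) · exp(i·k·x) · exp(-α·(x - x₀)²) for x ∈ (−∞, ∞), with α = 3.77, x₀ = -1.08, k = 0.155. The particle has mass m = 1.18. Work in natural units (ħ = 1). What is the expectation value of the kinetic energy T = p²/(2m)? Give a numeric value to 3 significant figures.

1.61

T = −(ħ²/2m) d²/dx², so ⟨T⟩ = −(ħ²/2m) ∫ Ψ*·Ψ'' dx; with m = 1.18.
Gaussian moments (u = x − x₀): ∫u^(2j)·e^(−2αu²) du = (2j−1)!!/(4α)^j · √(π/(2α)), odd powers integrate to 0; here √(π/(2α)) = 0.64549. Derivatives: Ψ′ = (ik − 2αu)·Ψ, Ψ″ = ((ik − 2αu)² − 2α)·Ψ; the odd-in-u pieces drop out.
⟨T⟩ = 1.6076.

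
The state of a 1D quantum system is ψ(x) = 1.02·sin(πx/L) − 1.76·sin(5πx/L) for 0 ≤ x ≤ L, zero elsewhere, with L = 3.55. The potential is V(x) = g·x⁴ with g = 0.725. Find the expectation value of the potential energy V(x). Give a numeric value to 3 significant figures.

⟨V⟩ = ∫ V(x)·|ψ|² dx / ∫|ψ|² dx.
On 0 ≤ x ≤ L (j ≠ l): ∫sin²(jπx/L) dx = L/2, ∫sin(jπx/L)·sin(lπx/L) dx = 0; diagonal moments ∫x·sin²(jπx/L) dx = L²/4, ∫x²·sin²(jπx/L) dx = L³·(1/6 − 1/(4j²π²)); cross terms ∫x·sin(jπx/L)·sin(lπx/L) dx = 0 for j + l even and −4jlL²/(π²(j² − l²)²) for j + l odd, ∫x²·sin(jπx/L)·sin(lπx/L) dx = (−1)^(j+l)·4jlL³/(π²(j² − l²)²); higher powers the same way via product-to-sum and parts.
State is unnormalized: ∫|ψ|² dx = 7.3450, and ∫ψ*·V(x)·ψ dx = 138.57, so ⟨V⟩ = 138.57 / 7.3450.
⟨V⟩ = 18.866.

18.9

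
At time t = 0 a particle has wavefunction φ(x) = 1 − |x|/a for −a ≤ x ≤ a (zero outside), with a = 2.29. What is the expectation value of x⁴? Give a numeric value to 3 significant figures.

0.786

⟨x⁴⟩ = ∫ x⁴·|φ|² dx / ∫|φ|² dx (integrals over the domain).
φ is even, so ∫ over [−a, a] = 2∫₀ᵃ with φ = 1 − x/a there: ∫₀ᵃ (1 − x/a)² dx = a/3, ∫₀ᵃ x²(1 − x/a)² dx = a³/30, ∫₀ᵃ x⁴(1 − x/a)² dx = a⁵/105.
State is unnormalized: ∫|φ|² dx = 1.5267, and ∫φ*·x⁴·φ dx = 1.1995, so ⟨x⁴⟩ = 1.1995 / 1.5267.
⟨x⁴⟩ = 0.78573.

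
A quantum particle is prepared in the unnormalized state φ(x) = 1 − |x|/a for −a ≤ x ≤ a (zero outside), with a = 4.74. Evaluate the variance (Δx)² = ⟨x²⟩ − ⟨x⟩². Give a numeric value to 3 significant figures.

2.25

Compute ⟨x⟩ and ⟨x²⟩ separately, then (Δx)² = ⟨x²⟩ − ⟨x⟩².
φ is even, so ∫ over [−a, a] = 2∫₀ᵃ with φ = 1 − x/a there: ∫₀ᵃ (1 − x/a)² dx = a/3, ∫₀ᵃ x²(1 − x/a)² dx = a³/30, ∫₀ᵃ x⁴(1 − x/a)² dx = a⁵/105.
Normalization: ∫|φ|² dx = 3.1600.
⟨x⟩ = 0.0000 and ⟨x²⟩ = 2.2468.
(Δx)² = 2.2468 − (0.0000)² = 2.2468.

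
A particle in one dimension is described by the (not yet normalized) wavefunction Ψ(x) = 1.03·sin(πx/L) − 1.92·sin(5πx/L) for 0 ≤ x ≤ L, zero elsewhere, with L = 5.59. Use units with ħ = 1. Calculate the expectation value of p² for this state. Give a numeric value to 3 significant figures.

p² Ψ = −ħ² d²Ψ/dx²; ⟨p²⟩ = −ħ² ∫ Ψ*·Ψ'' dx / ∫|Ψ|² dx.
d²/dx² sin(jπx/L) = −(jπ/L)²·sin(jπx/L); on 0 ≤ x ≤ L, ∫sin²(jπx/L) dx = L/2 and ∫sin(jπx/L)·sin(lπx/L) dx = 0 for j ≠ l, so only diagonal terms survive in ∫|Ψ|² and ∫Ψ·Ψ″; ∫Ψ·Ψ′ dx = [Ψ²/2] between the walls = 0.
State is unnormalized: ∫|Ψ|² dx = 13.269, and ∫Ψ*·(−ħ² Ψ'') dx = 82.295, so ⟨p²⟩ = 82.295 / 13.269.
⟨p²⟩ = 6.2022.

6.20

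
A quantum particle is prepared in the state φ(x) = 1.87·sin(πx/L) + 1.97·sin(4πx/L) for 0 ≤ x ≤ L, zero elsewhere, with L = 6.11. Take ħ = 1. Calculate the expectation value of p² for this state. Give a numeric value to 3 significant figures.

2.35

p² φ = −ħ² d²φ/dx²; ⟨p²⟩ = −ħ² ∫ φ*·φ'' dx / ∫|φ|² dx.
d²/dx² sin(jπx/L) = −(jπ/L)²·sin(jπx/L); on 0 ≤ x ≤ L, ∫sin²(jπx/L) dx = L/2 and ∫sin(jπx/L)·sin(lπx/L) dx = 0 for j ≠ l, so only diagonal terms survive in ∫|φ|² and ∫φ·φ″; ∫φ·φ′ dx = [φ²/2] between the walls = 0.
State is unnormalized: ∫|φ|² dx = 22.539, and ∫φ*·(−ħ² φ'') dx = 52.975, so ⟨p²⟩ = 52.975 / 22.539.
⟨p²⟩ = 2.3504.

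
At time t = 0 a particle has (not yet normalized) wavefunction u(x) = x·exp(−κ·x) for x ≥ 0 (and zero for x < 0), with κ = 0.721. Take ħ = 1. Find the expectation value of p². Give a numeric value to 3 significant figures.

0.520

p² u = −ħ² d²u/dx²; ⟨p²⟩ = −ħ² ∫ u*·u'' dx / ∫|u|² dx.
Differentiate x·exp(−κ·x) with the product rule; every integrand then reduces to terms xʲ·e^(−2κx) on [0, ∞), with ∫₀^∞ xʲ·e^(−2κx) dx = j!/(2κ)^(j+1).
State is unnormalized: ∫|u|² dx = 0.66701, and ∫u*·(−ħ² u'') dx = 0.34674, so ⟨p²⟩ = 0.34674 / 0.66701.
⟨p²⟩ = 0.51984.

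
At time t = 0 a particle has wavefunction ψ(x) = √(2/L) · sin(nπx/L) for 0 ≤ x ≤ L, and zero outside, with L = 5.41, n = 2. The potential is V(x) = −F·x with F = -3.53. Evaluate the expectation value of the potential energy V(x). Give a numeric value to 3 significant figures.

⟨V⟩ = ∫ V(x)·|ψ|² dx.
With sin²θ = (1 − cos2θ)/2 on 0 ≤ x ≤ L: ∫sin²(nπx/L) dx = L/2, ∫x·sin²(nπx/L) dx = L²/4, ∫x²·sin²(nπx/L) dx = L³·(1/6 − 1/(4n²π²)); higher powers xᵏ the same way, integrating xᵏ·cos(2nπx/L) by parts.
⟨V⟩ = 9.5487.

9.55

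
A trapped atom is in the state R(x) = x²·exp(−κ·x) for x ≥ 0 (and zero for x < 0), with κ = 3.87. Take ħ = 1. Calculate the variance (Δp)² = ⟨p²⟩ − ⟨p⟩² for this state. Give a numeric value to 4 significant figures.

4.992

Compute ⟨p⟩ and ⟨p²⟩ separately; (Δp)² = ⟨p²⟩ − ⟨p⟩².
Differentiate x²·exp(−κ·x) with the product rule; every integrand then reduces to terms xʲ·e^(−2κx) on [0, ∞), with ∫₀^∞ xʲ·e^(−2κx) dx = j!/(2κ)^(j+1).
Normalization: ∫|R|² dx = 0.00086399.
⟨p⟩ = 0.0000 and ⟨p²⟩ = 4.9923.
(Δp)² = 4.9923 − (0.0000)² = 4.9923.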